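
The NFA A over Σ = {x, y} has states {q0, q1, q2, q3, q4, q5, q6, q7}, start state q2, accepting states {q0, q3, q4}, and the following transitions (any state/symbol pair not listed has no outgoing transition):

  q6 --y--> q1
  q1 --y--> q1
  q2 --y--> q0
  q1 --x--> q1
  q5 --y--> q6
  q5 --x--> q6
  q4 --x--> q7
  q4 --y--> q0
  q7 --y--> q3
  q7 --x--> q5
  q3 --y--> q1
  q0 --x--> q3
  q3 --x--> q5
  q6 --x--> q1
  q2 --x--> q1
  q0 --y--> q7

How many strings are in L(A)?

The useful subgraph on states {q0, q2, q3, q7} is acyclic, so L(A) is finite; the longest accepting path visits 4 useful states, giving maximum string length 3.
Counting accepting paths from q2 by length: 1 of length 1, 1 of length 2, 1 of length 3. Total 3.

3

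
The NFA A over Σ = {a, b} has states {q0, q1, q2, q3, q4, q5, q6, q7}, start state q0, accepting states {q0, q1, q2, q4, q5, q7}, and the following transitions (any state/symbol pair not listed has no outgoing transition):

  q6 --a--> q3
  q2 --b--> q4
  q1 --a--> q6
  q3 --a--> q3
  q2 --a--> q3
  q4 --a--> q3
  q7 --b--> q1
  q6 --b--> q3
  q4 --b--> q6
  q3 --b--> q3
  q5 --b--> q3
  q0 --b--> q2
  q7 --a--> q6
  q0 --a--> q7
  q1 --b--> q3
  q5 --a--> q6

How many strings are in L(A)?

5

The useful subgraph on states {q0, q1, q2, q4, q7} is acyclic, so L(A) is finite; the longest accepting path visits 3 useful states, giving maximum string length 2.
Counting accepting paths from q0 by length: 1 of length 0, 2 of length 1, 2 of length 2. Total 5.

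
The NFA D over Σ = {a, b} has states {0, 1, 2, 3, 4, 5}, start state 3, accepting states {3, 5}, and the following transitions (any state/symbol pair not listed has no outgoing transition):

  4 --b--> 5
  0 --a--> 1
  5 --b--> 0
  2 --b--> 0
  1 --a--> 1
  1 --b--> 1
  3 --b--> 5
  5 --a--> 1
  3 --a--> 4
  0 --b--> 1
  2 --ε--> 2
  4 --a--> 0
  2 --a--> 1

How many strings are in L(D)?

The useful subgraph on states {3, 4, 5} is acyclic, so L(D) is finite; the longest accepting path visits 3 useful states, giving maximum string length 2.
Counting accepting paths from 3 by length: 1 of length 0, 1 of length 1, 1 of length 2. Total 3.

3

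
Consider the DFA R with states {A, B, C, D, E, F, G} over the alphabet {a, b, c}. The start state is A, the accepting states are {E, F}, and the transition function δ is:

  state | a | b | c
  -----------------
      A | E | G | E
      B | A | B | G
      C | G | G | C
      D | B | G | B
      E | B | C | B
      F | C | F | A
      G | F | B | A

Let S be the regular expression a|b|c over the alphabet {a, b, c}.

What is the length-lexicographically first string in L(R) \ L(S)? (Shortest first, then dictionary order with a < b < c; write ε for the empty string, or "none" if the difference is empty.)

The string ba is accepted by R but not by S.
No shorter string lies in the difference, and ba is the lexicographically first length-2 string in L(R) \ L(S).

ba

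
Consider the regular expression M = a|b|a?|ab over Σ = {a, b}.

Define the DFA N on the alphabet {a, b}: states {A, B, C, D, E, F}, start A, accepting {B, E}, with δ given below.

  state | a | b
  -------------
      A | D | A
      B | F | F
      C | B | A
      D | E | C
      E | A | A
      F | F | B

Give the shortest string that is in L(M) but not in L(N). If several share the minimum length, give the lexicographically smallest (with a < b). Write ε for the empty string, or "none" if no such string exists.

The empty string ε is accepted by M but not by N.
Since ε is the unique shortest string, it is the required witness.

ε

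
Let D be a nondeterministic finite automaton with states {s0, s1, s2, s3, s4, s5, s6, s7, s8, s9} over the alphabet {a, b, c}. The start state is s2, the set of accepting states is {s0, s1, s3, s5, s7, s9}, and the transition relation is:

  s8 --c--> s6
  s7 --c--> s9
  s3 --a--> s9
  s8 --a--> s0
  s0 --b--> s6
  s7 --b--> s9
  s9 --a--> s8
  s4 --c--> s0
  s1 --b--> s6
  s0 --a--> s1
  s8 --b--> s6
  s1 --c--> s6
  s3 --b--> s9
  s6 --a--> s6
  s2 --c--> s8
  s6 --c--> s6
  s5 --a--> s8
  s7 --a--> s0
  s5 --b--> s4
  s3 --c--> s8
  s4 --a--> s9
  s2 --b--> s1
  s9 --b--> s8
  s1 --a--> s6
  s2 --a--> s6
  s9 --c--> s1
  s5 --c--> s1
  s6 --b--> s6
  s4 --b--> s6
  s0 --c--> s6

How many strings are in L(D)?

The useful subgraph on states {s0, s1, s2, s8} is acyclic, so L(D) is finite; the longest accepting path visits 4 useful states, giving maximum string length 3.
Counting accepting paths from s2 by length: 1 of length 1, 1 of length 2, 1 of length 3. Total 3.

3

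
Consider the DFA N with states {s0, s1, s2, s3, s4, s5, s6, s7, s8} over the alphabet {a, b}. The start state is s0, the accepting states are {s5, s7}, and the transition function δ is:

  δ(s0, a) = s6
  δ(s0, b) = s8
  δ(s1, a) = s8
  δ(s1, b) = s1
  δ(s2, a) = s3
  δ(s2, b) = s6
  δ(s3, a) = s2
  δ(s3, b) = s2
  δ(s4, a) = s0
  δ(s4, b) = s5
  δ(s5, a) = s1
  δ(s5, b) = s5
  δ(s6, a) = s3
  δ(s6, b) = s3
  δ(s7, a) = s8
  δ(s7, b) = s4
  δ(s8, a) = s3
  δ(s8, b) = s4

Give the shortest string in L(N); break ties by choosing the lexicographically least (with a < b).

A breadth-first search from s0 reaches an accepting state first via the path s0 → s8 → s4 → s5 on input bbb.
No string of length < 3 is accepted (BFS exhausts all shorter strings without reaching an accepting state), and bbb is the lexicographically least accepting string of length 3.

bbb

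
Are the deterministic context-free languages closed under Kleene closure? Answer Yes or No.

L = {c aⁿbⁿ : n≥0} ∪ {cc aⁿb²ⁿ : n≥0} is a DCFL (the number of leading c's fixes which ratio the DPDA checks), but L* is not. Every word of L starts with c, so in a factorisation of the string cc aⁱbʲ (i≥1) into words of L each factor begins at one of the two c's: either the whole string is a single word of L (forcing j = 2i), or it splits as c · (c aⁱbʲ) with c ∈ L (take n = 0) and c aⁱbʲ ∈ L (forcing j = i). Thus L* ∩ cca⁺b* = {cc aⁿbⁿ : n≥1} ∪ {cc aⁿb²ⁿ : n≥1}. A DPDA for L* would give one for this intersection with a regular set, and, started from its configuration after reading cc, one for {aⁿbⁿ : n≥1} ∪ {aⁿb²ⁿ : n≥1}, which no deterministic PDA accepts (a DPDA for it would have a single run on aⁿb²ⁿ, accepting after the prefix aⁿbⁿ and accepting again after n more b's; an ordinary PDA that simulates it on a's and b's and, at any moment when it is accepting, may switch to reading only a fresh letter d while feeding each d to the simulation as a b, would accept aⁱbʲdᵏ (k≥1) exactly when both aⁱbʲ and aⁱbʲ⁺ᵏ are in the language, i.e. its language intersected with the regular set a*b*d⁺ would be exactly {aⁿbⁿdⁿ : n≥1} — impossible, since context-free languages are closed under intersection with regular sets and {aⁿbⁿdⁿ} is not context-free). So L* is not a DCFL.

No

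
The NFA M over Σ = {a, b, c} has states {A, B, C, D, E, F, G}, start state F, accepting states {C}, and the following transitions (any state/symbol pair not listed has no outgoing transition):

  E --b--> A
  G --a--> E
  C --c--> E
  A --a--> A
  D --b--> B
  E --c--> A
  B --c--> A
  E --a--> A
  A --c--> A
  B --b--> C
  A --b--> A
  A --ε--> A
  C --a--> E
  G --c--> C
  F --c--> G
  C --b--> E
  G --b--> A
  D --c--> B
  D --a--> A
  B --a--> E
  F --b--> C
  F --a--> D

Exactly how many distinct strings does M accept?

The useful subgraph on states {B, C, D, F, G} is acyclic, so L(M) is finite; the longest accepting path visits 4 useful states, giving maximum string length 3.
Counting accepting paths from F by length: 1 of length 1, 1 of length 2, 2 of length 3. Total 4.

4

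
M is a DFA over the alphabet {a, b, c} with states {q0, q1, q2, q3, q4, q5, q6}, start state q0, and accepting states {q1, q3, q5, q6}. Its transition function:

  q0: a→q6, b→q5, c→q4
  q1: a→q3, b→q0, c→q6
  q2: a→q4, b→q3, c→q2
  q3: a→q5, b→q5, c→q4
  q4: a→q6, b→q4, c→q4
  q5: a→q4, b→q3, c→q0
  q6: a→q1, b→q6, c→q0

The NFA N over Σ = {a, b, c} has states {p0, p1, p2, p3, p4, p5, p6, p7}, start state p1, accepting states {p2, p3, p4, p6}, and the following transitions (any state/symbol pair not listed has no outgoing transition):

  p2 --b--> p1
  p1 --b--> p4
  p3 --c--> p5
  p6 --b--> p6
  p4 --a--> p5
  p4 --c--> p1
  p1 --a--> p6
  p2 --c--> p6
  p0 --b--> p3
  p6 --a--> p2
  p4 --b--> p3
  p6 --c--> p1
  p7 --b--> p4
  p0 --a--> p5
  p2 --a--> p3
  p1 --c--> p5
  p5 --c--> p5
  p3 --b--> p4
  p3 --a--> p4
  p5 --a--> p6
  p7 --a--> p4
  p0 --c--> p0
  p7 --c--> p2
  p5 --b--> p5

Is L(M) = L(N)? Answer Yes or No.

Exploring the product automaton M × N from the start pair (q0, p1), following both machines on each input symbol, reaches 6 state pairs: (q0, p1), (q6, p6), (q5, p4), (q4, p5), (q1, p2), (q3, p3).
M accepts in {q1, q3, q5, q6} and N accepts in {p2, p3, p4, p6}. In every reachable pair the two components are either both accepting — (q6, p6), (q5, p4), (q1, p2), (q3, p3) — or both non-accepting, so no string is accepted by exactly one of the machines: L(M) \ L(N) and L(N) \ L(M) are both empty.
Hence every string is accepted by M iff it is accepted by N, and the two languages coincide.

Yes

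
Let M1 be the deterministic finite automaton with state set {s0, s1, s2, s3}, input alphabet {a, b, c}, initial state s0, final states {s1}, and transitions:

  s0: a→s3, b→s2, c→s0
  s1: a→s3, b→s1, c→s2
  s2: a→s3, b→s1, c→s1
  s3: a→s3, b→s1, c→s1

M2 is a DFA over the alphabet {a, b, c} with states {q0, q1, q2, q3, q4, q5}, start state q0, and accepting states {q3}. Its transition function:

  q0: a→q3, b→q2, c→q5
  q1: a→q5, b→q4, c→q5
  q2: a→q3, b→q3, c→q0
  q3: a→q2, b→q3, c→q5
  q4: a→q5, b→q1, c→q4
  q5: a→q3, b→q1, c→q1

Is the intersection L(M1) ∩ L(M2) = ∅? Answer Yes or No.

The string ab is accepted by both M1 and M2.
Hence L(M1) ∩ L(M2) ≠ ∅.

No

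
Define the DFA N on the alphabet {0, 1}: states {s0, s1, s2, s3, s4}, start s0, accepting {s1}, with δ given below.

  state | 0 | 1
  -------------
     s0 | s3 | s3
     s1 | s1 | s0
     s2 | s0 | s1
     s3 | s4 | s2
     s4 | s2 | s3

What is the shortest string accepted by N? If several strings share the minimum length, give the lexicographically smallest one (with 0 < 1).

A breadth-first search from s0 reaches an accepting state first via the path s0 → s3 → s2 → s1 on input 011.
No string of length < 3 is accepted (BFS exhausts all shorter strings without reaching an accepting state), and 011 is the lexicographically least accepting string of length 3.

011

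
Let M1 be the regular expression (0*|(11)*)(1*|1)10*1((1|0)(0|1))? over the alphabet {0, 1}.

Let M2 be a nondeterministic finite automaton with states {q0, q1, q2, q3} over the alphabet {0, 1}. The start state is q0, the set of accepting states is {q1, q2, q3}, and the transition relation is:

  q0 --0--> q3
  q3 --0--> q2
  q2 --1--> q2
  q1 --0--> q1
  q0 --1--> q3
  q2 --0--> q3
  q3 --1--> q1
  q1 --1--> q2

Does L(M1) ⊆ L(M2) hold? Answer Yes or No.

Yes

Converting the expression M1 to a DFA (subset construction, then merging equivalent states) gives the minimal DFA with states {r0, r1, r2, r3, r4, r5, r6, r7, r8, r9, r10, r11}, start state r0, accepting states {r3, r4, r6, r8, r9, r10} and transitions r0: 0→r0, 1→r1; r1: 0→r2, 1→r3; r2: 0→r2, 1→r4; r3: 0→r5, 1→r6; r4: 0→r7, 1→r7; r5: 0→r8, 1→r4; r6: 0→r9, 1→r6; r7: 0→r10, 1→r10; r8: 0→r2, 1→r4; r9: 0→r8, 1→r4; r10: 0→r11, 1→r11; r11: 0→r11, 1→r11.
Exploring the product automaton M1 × M2 from the start pair (r0, q0), following both machines on each input symbol, reaches 28 state pairs: (r0, q0), (r0, q3), (r1, q3), (r0, q2), (r1, q1), (r2, q2), (r3, q1), (r1, q2), (r2, q1), (r3, q2), (r2, q3), (r4, q2), (r5, q1), (r6, q2), (r5, q3), (r4, q1), (r7, q3), (r7, q2), (r8, q1), (r9, q3), (r8, q2), (r7, q1), (r10, q2), (r10, q1), (r10, q3), (r11, q3), (r11, q2), (r11, q1).
M1 accepts in {r3, r4, r6, r8, r9, r10} and M2 accepts in {q1, q2, q3}. The reachable pairs whose M1-component is accepting are (r3, q1), (r3, q2), (r4, q2), (r6, q2), (r4, q1), (r8, q1), (r9, q3), (r8, q2), (r10, q2), (r10, q1), (r10, q3); in each of them the M2-component is accepting too, so the product for L(M1) \ L(M2) (M1-component accepting, M2-component rejecting) has no reachable accepting pair and the difference is empty.
Hence every string in L(M1) is also in L(M2).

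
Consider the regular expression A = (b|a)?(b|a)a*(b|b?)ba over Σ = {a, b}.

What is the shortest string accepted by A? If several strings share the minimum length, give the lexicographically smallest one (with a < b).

By inspection of the expression, no string of length less than 3 matches, and aba is the lexicographically first match of length 3.

aba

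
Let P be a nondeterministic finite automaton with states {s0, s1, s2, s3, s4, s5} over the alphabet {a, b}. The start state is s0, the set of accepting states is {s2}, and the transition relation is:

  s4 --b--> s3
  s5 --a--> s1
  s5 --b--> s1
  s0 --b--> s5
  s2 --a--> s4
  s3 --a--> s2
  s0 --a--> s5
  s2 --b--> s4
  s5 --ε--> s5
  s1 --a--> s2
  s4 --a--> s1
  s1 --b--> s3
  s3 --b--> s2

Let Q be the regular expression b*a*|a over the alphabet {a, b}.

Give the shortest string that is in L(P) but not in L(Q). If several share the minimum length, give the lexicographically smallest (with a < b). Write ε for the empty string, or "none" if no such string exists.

aba

The string aba is accepted by P but not by Q.
No shorter string lies in the difference, and aba is the lexicographically first length-3 string in L(P) \ L(Q).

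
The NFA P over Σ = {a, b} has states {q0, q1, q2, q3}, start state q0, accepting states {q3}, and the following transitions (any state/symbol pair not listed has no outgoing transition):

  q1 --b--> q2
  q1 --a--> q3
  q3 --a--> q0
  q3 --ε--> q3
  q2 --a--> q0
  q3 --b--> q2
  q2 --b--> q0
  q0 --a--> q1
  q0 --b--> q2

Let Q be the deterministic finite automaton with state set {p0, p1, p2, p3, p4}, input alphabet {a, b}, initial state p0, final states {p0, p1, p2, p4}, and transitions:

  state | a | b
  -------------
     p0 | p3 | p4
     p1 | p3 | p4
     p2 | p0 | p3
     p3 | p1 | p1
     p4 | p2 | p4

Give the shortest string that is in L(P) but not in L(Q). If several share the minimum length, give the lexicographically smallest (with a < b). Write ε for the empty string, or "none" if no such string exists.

The string baaa is accepted by P but not by Q.
No shorter string lies in the difference, and baaa is the lexicographically first length-4 string in L(P) \ L(Q).

baaa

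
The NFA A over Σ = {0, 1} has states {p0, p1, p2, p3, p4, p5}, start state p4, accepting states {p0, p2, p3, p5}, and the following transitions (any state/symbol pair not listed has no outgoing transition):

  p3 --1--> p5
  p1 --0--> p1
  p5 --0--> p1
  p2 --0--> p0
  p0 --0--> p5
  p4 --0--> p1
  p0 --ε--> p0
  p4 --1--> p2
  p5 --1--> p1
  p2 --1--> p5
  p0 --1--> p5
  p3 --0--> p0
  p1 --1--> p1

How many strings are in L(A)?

The useful subgraph on states {p0, p2, p4, p5} is acyclic, so L(A) is finite; the longest accepting path visits 4 useful states, giving maximum string length 3.
Counting accepting paths from p4 by length: 1 of length 1, 2 of length 2, 2 of length 3. Total 5.

5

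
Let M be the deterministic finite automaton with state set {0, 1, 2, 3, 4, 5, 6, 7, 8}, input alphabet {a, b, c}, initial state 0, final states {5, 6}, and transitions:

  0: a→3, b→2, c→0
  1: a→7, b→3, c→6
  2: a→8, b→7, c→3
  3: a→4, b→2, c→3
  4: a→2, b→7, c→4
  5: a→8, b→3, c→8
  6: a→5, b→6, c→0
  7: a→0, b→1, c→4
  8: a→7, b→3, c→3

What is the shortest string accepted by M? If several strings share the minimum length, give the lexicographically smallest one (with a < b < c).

bbbc

A breadth-first search from 0 reaches an accepting state first via the path 0 → 2 → 7 → 1 → 6 on input bbbc.
No string of length < 4 is accepted (BFS exhausts all shorter strings without reaching an accepting state), and bbbc is the lexicographically least accepting string of length 4.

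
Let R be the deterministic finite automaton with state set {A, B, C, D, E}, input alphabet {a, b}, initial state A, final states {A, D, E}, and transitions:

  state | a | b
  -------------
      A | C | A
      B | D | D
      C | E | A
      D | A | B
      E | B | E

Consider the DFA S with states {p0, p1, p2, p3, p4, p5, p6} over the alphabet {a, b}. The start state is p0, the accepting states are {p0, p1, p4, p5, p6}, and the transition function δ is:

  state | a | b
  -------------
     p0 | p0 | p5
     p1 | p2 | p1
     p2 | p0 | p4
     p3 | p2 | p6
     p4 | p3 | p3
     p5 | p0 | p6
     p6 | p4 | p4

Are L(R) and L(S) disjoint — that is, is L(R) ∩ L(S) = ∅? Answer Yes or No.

The empty string ε is accepted by both R and S.
Hence L(R) ∩ L(S) ≠ ∅.

No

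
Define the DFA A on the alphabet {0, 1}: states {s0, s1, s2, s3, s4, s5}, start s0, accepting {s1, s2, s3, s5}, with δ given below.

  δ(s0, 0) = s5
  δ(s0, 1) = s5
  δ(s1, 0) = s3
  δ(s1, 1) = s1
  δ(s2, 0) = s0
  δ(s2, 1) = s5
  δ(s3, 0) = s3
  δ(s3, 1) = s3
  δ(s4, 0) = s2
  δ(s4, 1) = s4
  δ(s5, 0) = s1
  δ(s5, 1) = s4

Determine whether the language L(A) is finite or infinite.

State s1 is reachable from the start and can reach an accepting state, and it lies on the cycle s1 → s1.
Traversing that cycle any number of times yields accepted strings of unbounded length, so the language is infinite.

infinite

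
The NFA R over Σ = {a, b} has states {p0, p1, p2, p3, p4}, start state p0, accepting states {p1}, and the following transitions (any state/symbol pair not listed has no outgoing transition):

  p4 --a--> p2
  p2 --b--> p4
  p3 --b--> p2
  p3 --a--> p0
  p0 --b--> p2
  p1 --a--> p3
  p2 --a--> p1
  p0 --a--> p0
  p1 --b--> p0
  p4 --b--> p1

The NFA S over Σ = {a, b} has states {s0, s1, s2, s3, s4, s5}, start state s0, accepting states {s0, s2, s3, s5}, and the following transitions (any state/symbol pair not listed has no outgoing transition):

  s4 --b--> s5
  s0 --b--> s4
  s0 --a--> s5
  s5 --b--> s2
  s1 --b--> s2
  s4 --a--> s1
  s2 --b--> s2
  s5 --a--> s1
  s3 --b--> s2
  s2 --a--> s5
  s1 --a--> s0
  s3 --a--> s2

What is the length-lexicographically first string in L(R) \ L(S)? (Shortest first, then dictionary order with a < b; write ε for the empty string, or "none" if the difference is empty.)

ba

The string ba is accepted by R but not by S.
No shorter string lies in the difference, and ba is the lexicographically first length-2 string in L(R) \ L(S).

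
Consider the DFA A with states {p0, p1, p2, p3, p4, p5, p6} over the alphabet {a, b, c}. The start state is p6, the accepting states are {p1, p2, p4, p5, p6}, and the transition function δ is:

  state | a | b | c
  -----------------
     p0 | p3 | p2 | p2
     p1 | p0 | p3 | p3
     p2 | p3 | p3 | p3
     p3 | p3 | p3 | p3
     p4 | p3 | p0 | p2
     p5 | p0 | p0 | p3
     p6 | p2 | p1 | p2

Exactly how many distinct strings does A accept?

The useful subgraph on states {p0, p1, p2, p6} is acyclic, so L(A) is finite; the longest accepting path visits 4 useful states, giving maximum string length 3.
Counting accepting paths from p6 by length: 1 of length 0, 3 of length 1, 2 of length 3. Total 6.

6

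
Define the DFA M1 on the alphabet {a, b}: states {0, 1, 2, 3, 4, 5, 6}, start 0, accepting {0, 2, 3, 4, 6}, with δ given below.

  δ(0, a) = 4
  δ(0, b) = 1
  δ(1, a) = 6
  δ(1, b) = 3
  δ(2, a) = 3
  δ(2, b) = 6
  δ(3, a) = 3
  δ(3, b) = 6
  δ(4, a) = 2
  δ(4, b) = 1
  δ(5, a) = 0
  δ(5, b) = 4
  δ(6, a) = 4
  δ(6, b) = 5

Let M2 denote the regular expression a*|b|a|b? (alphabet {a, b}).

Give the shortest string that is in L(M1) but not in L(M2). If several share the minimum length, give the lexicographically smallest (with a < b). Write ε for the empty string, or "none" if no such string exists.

The string ba is accepted by M1 but not by M2.
No shorter string lies in the difference, and ba is the lexicographically first length-2 string in L(M1) \ L(M2).

ba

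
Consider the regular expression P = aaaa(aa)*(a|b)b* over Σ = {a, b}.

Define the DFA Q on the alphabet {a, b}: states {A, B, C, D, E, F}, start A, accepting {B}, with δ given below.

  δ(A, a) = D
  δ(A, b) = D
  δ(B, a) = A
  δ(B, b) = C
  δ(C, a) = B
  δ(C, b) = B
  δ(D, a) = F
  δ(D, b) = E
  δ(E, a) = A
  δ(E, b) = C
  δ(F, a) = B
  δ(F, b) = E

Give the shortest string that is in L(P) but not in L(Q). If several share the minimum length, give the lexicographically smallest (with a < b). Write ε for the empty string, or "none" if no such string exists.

aaaaa

The string aaaaa is accepted by P but not by Q.
No shorter string lies in the difference, and aaaaa is the lexicographically first length-5 string in L(P) \ L(Q).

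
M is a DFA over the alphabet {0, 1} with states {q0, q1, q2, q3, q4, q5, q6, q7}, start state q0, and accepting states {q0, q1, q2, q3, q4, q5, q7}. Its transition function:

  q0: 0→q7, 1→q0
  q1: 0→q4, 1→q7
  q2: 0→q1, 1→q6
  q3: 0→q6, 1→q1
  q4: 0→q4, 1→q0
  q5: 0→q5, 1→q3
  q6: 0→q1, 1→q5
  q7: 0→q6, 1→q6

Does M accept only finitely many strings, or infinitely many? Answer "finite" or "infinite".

infinite

State q0 is reachable from the start and can reach an accepting state, and it lies on the cycle q0 → q0.
Traversing that cycle any number of times yields accepted strings of unbounded length, so the language is infinite.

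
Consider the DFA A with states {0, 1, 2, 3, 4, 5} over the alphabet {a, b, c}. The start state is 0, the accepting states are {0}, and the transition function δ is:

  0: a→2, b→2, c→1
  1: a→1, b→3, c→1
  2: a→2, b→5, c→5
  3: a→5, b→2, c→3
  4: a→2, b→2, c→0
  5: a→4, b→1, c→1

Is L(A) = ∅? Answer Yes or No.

No

The empty string ε is accepted: the run 0 ends in the accepting state 0.
Since at least one string is accepted, L(A) is not empty.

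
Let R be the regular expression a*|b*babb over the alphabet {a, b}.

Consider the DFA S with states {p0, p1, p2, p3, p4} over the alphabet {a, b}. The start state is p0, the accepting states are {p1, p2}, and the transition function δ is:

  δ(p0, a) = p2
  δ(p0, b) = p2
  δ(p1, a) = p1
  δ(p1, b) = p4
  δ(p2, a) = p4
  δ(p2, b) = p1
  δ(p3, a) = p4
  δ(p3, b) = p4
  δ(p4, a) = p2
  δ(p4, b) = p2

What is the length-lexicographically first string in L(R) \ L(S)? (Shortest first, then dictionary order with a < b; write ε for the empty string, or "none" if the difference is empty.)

The empty string ε is accepted by R but not by S.
Since ε is the unique shortest string, it is the required witness.

ε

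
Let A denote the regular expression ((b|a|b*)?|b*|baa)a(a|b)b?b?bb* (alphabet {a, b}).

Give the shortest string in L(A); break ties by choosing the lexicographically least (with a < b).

By inspection of the expression, no string of length less than 3 matches, and aab is the lexicographically first match of length 3.

aab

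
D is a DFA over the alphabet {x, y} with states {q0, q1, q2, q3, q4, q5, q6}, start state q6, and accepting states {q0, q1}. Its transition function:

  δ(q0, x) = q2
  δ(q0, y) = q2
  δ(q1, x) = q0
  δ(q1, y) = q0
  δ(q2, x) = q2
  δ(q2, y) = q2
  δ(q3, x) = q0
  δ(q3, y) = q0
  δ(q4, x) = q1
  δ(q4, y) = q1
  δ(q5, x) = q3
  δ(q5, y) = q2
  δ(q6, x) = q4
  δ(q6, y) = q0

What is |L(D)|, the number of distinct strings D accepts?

7

The useful subgraph on states {q0, q1, q4, q6} is acyclic, so L(D) is finite; the longest accepting path visits 4 useful states, giving maximum string length 3.
Counting accepting paths from q6 by length: 1 of length 1, 2 of length 2, 4 of length 3. Total 7.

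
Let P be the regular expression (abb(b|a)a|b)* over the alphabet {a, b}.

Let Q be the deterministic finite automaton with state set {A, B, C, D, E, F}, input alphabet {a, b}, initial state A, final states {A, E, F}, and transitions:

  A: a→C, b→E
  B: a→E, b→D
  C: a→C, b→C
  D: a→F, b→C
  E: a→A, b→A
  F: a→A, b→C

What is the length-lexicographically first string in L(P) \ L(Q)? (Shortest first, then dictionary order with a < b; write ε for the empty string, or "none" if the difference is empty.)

abbaa

The string abbaa is accepted by P but not by Q.
No shorter string lies in the difference, and abbaa is the lexicographically first length-5 string in L(P) \ L(Q).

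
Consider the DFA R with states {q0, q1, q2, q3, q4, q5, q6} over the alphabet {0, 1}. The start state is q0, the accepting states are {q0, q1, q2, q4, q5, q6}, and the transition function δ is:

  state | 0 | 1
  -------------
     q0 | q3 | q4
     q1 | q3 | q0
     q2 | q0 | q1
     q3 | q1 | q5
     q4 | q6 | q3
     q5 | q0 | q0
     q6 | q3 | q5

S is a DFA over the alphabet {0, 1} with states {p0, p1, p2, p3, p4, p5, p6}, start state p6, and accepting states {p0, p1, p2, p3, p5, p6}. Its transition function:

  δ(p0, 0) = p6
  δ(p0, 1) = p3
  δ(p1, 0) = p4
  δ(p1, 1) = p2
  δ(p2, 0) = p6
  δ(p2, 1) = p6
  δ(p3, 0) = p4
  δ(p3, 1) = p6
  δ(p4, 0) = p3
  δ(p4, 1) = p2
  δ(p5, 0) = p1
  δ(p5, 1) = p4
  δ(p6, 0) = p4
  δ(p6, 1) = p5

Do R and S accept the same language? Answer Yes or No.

Yes

Exploring the product automaton R × S from the start pair (q0, p6), following both machines on each input symbol, reaches 6 state pairs: (q0, p6), (q3, p4), (q4, p5), (q1, p3), (q5, p2), (q6, p1).
R accepts in {q0, q1, q2, q4, q5, q6} and S accepts in {p0, p1, p2, p3, p5, p6}. In every reachable pair the two components are either both accepting — (q0, p6), (q4, p5), (q1, p3), (q5, p2), (q6, p1) — or both non-accepting, so no string is accepted by exactly one of the machines: L(R) \ L(S) and L(S) \ L(R) are both empty.
Hence every string is accepted by R iff it is accepted by S, and the two languages coincide.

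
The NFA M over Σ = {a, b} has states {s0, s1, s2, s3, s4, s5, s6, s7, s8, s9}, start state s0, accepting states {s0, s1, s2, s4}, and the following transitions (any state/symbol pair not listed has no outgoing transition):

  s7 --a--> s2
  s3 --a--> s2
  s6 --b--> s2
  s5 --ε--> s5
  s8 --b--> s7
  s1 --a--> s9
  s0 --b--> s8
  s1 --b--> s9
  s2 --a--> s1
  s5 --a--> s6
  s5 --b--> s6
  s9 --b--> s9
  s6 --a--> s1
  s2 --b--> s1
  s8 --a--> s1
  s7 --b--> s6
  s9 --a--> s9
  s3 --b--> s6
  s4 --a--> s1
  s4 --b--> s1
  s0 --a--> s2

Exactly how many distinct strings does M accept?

12

The useful subgraph on states {s0, s1, s2, s6, s7, s8} is acyclic, so L(M) is finite; the longest accepting path visits 6 useful states, giving maximum string length 5.
Counting accepting paths from s0 by length: 1 of length 0, 1 of length 1, 3 of length 2, 1 of length 3, 4 of length 4, 2 of length 5. Total 12.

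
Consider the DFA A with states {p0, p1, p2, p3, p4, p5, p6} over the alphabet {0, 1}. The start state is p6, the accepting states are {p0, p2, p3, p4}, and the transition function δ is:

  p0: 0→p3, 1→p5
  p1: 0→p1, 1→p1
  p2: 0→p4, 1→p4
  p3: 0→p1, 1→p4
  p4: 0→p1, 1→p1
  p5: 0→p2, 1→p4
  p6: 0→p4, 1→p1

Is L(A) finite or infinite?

finite

The useful states (reachable from p6 and able to reach an accepting state) are {p4, p6}.
Restricted to these states the transition graph has no cycle, so every accepting path has bounded length and L is finite.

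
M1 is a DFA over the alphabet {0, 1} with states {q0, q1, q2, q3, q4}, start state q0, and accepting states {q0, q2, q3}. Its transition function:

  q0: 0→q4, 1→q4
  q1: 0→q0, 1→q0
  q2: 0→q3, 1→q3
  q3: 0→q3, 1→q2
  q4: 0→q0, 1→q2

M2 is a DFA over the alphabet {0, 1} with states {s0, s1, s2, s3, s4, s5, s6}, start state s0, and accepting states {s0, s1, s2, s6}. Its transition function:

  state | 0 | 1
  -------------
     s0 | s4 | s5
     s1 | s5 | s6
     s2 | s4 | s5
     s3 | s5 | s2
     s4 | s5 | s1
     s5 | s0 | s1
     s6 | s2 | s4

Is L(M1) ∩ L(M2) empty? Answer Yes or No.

The empty string ε is accepted by both M1 and M2.
Hence L(M1) ∩ L(M2) ≠ ∅.

No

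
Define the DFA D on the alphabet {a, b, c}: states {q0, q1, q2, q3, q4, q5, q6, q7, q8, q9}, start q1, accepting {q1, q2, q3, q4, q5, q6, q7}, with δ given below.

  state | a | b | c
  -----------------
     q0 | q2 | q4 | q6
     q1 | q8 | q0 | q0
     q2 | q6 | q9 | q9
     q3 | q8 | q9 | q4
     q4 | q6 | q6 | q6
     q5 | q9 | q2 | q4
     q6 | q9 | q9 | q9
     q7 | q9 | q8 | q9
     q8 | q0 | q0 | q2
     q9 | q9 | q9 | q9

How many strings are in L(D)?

31

The useful subgraph on states {q0, q1, q2, q4, q6, q8} is acyclic, so L(D) is finite; the longest accepting path visits 5 useful states, giving maximum string length 4.
Counting accepting paths from q1 by length: 1 of length 0, 7 of length 2, 15 of length 3, 8 of length 4. Total 31.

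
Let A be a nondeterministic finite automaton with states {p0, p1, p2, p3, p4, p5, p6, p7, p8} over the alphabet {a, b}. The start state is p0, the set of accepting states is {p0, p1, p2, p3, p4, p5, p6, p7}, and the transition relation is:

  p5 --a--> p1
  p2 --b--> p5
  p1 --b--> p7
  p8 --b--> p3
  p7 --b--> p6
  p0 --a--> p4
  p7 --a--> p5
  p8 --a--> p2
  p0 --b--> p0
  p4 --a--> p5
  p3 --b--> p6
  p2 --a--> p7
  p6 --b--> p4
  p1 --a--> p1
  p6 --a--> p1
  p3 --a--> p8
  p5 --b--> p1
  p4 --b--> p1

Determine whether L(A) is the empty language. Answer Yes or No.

The empty string ε is accepted: the run p0 ends in the accepting state p0.
Since at least one string is accepted, L(A) is not empty.

No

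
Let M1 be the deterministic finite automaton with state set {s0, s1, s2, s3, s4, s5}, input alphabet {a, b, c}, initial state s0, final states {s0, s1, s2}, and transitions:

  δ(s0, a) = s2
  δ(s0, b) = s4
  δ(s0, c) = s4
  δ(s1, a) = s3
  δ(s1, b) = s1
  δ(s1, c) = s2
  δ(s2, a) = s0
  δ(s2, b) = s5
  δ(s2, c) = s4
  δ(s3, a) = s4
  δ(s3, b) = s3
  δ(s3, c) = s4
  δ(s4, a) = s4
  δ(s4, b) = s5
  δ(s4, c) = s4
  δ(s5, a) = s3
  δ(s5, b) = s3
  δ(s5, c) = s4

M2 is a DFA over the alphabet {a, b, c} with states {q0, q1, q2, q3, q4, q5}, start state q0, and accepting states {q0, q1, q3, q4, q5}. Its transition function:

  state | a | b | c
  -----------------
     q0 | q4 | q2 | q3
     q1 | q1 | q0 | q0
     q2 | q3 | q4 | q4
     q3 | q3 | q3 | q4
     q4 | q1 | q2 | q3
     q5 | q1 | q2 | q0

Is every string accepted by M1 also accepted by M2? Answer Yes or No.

Yes

Exploring the product automaton M1 × M2 from the start pair (s0, q0), following both machines on each input symbol, reaches 18 state pairs: (s0, q0), (s2, q4), (s4, q2), (s4, q3), (s0, q1), (s5, q2), (s5, q4), (s4, q4), (s5, q3), (s2, q1), (s4, q0), (s3, q3), (s3, q4), (s3, q1), (s3, q2), (s4, q1), (s5, q0), (s3, q0).
M1 accepts in {s0, s1, s2} and M2 accepts in {q0, q1, q3, q4, q5}. The reachable pairs whose M1-component is accepting are (s0, q0), (s2, q4), (s0, q1), (s2, q1); in each of them the M2-component is accepting too, so the product for L(M1) \ L(M2) (M1-component accepting, M2-component rejecting) has no reachable accepting pair and the difference is empty.
Hence every string in L(M1) is also in L(M2).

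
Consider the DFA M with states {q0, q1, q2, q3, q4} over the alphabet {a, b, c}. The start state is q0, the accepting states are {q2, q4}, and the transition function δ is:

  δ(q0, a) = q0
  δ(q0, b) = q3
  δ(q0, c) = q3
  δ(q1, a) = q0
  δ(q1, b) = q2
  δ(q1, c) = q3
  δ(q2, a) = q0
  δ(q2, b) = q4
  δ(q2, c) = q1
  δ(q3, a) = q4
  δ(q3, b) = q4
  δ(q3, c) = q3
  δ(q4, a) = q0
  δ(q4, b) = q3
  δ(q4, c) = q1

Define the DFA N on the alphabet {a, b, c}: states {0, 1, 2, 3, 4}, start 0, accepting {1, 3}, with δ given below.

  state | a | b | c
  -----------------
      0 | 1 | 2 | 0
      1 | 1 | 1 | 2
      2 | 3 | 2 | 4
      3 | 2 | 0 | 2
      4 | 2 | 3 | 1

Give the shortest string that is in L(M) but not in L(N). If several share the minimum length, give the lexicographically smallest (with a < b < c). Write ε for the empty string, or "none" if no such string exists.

bb

The string bb is accepted by M but not by N.
No shorter string lies in the difference, and bb is the lexicographically first length-2 string in L(M) \ L(N).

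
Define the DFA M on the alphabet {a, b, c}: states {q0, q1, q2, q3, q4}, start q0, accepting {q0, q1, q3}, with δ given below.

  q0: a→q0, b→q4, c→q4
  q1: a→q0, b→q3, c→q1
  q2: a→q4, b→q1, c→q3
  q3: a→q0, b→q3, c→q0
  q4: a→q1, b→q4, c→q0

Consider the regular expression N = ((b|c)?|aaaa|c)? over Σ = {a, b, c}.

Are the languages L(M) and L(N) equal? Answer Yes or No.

The string a is accepted by M but rejected by N.
So L(M) ≠ L(N).

No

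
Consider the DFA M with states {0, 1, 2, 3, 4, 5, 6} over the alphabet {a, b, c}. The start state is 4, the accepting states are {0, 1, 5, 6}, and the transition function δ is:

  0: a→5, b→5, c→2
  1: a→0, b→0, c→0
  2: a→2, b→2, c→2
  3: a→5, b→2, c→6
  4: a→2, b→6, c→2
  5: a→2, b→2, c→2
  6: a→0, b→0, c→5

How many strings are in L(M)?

8

The useful subgraph on states {0, 4, 5, 6} is acyclic, so L(M) is finite; the longest accepting path visits 4 useful states, giving maximum string length 3.
Counting accepting paths from 4 by length: 1 of length 1, 3 of length 2, 4 of length 3. Total 8.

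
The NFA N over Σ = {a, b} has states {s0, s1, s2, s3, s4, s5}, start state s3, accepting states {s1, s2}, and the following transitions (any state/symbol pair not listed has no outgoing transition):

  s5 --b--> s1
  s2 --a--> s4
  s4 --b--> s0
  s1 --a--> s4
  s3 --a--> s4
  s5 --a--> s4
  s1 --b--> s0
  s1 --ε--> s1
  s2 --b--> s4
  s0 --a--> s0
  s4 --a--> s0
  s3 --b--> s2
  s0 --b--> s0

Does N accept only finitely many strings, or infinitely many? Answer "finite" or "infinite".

The useful states (reachable from s3 and able to reach an accepting state) are {s2, s3}.
Restricted to these states the transition graph has no cycle, so every accepting path has bounded length and L is finite.

finite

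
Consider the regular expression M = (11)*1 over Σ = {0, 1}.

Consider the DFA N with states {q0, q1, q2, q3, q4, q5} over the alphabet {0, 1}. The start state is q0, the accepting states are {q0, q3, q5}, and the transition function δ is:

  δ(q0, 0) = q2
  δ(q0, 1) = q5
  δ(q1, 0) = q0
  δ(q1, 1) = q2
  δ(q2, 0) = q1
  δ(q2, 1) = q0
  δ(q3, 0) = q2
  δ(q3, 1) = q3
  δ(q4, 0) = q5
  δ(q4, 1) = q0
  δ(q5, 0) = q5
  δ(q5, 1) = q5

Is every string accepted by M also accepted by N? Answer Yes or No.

Yes

Converting the expression M to a DFA (subset construction, then merging equivalent states) gives the minimal DFA with states {m0, m1, m2}, start state m0, accepting states {m2} and transitions m0: 0→m1, 1→m2; m1: 0→m1, 1→m1; m2: 0→m1, 1→m0.
Exploring the product automaton M × N from the start pair (m0, q0), following both machines on each input symbol, reaches 7 state pairs: (m0, q0), (m1, q2), (m2, q5), (m1, q1), (m1, q0), (m1, q5), (m0, q5).
M accepts in {m2} and N accepts in {q0, q3, q5}. The reachable pairs whose M-component is accepting are (m2, q5); in each of them the N-component is accepting too, so the product for L(M) \ L(N) (M-component accepting, N-component rejecting) has no reachable accepting pair and the difference is empty.
Hence every string in L(M) is also in L(N).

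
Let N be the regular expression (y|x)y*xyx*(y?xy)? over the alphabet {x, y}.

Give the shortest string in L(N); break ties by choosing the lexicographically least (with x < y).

By inspection of the expression, no string of length less than 3 matches, and xxy is the lexicographically first match of length 3.

xxy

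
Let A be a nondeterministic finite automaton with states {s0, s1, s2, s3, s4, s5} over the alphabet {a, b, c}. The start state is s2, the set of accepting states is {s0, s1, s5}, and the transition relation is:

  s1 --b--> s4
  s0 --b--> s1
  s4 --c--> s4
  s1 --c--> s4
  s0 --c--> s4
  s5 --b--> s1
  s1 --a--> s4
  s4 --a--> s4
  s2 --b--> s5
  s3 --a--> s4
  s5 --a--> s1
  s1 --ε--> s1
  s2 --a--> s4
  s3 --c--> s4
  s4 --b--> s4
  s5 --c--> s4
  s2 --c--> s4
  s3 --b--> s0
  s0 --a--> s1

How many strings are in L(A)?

3

The useful subgraph on states {s1, s2, s5} is acyclic, so L(A) is finite; the longest accepting path visits 3 useful states, giving maximum string length 2.
Counting accepting paths from s2 by length: 1 of length 1, 2 of length 2. Total 3.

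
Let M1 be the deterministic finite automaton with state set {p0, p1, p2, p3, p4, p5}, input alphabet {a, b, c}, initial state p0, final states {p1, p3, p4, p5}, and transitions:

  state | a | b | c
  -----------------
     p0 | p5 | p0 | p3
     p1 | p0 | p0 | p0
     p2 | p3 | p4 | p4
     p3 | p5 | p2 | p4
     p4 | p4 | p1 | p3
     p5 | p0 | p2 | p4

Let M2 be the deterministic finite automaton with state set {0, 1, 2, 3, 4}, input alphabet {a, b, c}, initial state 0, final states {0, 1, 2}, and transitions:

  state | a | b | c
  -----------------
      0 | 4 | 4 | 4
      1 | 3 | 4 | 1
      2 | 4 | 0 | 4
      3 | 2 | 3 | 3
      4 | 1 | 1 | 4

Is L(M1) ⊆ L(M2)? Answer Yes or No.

No

The string a is in L(M1) but not in L(M2).
So L(M1) ⊄ L(M2).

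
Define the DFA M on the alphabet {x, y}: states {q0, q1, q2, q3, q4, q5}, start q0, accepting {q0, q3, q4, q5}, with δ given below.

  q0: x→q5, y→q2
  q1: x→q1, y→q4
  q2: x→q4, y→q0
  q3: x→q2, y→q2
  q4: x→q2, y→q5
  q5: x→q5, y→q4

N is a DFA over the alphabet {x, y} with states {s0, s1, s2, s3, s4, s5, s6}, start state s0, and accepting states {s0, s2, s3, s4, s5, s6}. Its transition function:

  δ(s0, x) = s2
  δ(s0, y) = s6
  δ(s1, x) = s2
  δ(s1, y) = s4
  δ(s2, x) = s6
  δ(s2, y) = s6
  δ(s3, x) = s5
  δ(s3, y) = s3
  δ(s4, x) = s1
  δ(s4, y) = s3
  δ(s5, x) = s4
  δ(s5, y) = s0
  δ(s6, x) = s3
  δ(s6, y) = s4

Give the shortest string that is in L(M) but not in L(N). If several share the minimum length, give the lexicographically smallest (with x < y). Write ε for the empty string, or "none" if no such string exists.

The string yyx is accepted by M but not by N.
No shorter string lies in the difference, and yyx is the lexicographically first length-3 string in L(M) \ L(N).

yyx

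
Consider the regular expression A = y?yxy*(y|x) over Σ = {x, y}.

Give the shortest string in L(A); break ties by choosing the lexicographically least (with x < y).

yxx

By inspection of the expression, no string of length less than 3 matches, and yxx is the lexicographically first match of length 3.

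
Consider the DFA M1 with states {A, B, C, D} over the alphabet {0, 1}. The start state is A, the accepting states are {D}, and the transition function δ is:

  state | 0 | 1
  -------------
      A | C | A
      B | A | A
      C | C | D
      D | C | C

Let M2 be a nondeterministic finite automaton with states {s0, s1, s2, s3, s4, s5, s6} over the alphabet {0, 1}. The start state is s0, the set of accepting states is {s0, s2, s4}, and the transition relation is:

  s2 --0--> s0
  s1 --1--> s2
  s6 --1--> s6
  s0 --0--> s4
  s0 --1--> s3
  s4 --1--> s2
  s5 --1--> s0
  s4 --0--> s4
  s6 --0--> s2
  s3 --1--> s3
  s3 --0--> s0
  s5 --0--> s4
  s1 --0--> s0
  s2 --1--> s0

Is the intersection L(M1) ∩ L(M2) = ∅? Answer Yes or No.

No

The string 01 is accepted by both M1 and M2.
Hence L(M1) ∩ L(M2) ≠ ∅.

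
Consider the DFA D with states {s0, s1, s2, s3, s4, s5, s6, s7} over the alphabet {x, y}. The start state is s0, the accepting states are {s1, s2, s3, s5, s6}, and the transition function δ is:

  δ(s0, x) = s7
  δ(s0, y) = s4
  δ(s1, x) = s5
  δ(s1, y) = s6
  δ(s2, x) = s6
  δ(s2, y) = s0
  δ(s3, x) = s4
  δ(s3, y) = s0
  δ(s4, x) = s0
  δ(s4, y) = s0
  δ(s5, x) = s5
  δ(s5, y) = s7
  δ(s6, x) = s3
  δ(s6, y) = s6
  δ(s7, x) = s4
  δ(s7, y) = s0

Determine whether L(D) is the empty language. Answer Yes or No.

Yes

The states reachable from the start state are {s0, s4, s7}.
None of the accepting states {s1, s2, s3, s5, s6} is reachable, so no string is accepted and L(D) = ∅.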